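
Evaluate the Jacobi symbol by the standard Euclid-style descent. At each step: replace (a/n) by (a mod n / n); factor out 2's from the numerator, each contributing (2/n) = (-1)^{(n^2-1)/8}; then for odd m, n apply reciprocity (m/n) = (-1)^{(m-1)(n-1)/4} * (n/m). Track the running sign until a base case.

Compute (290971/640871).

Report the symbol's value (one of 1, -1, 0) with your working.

reciprocity: (290971/640871) = -1·(640871/290971) since 290971 mod 4 = 3, 640871 mod 4 = 3; sign now -1
(640871/290971) = (58929/290971)   [reduce mod 290971]
reciprocity: (58929/290971) = +1·(290971/58929) since 58929 mod 4 = 1, 290971 mod 4 = 3; sign now -1
(290971/58929) = (55255/58929)   [reduce mod 58929]
reciprocity: (55255/58929) = +1·(58929/55255) since 55255 mod 4 = 3, 58929 mod 4 = 1; sign now -1
(58929/55255) = (3674/55255)   [reduce mod 55255]
3674 = 2^1·1837; (2/55255) = +1 since 55255 mod 8 = 7, so (3674/55255) = (+1)^1·(1837/55255); sign now -1
reciprocity: (1837/55255) = +1·(55255/1837) since 1837 mod 4 = 1, 55255 mod 4 = 3; sign now -1
(55255/1837) = (145/1837)   [reduce mod 1837]
reciprocity: (145/1837) = +1·(1837/145) since 145 mod 4 = 1, 1837 mod 4 = 1; sign now -1
(1837/145) = (97/145)   [reduce mod 145]
reciprocity: (97/145) = +1·(145/97) since 97 mod 4 = 1, 145 mod 4 = 1; sign now -1
(145/97) = (48/97)   [reduce mod 97]
48 = 2^4·3; (2/97) = +1 since 97 mod 8 = 1, so (48/97) = (+1)^4·(3/97); sign now -1
reciprocity: (3/97) = +1·(97/3) since 3 mod 4 = 3, 97 mod 4 = 1; sign now -1
(97/3) = (1/3)   [reduce mod 3]
(1/3) = 1; final value = sign = -1

-1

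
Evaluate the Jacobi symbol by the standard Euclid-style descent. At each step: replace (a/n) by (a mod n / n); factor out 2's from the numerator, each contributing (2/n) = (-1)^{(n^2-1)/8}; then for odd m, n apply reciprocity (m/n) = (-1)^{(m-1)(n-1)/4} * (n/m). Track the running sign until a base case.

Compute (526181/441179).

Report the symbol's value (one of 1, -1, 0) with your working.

(526181/441179): 526181 mod 441179 = 85002, so (526181/441179) = (85002/441179)
factor out 2^1: 85002 = 2^1·42501; with 441179 mod 8 = 3, (2/441179) = -1; sign now -1; continue with (42501/441179)
flip (42501/441179) -> (441179/42501): both odd, 42501 mod 4 = 1, 441179 mod 4 = 3, so the flip contributes +1; sign now -1
(441179/42501): 441179 mod 42501 = 16169, so (441179/42501) = (16169/42501)
flip (16169/42501) -> (42501/16169): both odd, 16169 mod 4 = 1, 42501 mod 4 = 1, so the flip contributes +1; sign now -1
(42501/16169): 42501 mod 16169 = 10163, so (42501/16169) = (10163/16169)
flip (10163/16169) -> (16169/10163): both odd, 10163 mod 4 = 3, 16169 mod 4 = 1, so the flip contributes +1; sign now -1
(16169/10163): 16169 mod 10163 = 6006, so (16169/10163) = (6006/10163)
factor out 2^1: 6006 = 2^1·3003; with 10163 mod 8 = 3, (2/10163) = -1; sign now +1; continue with (3003/10163)
flip (3003/10163) -> (10163/3003): both odd, 3003 mod 4 = 3, 10163 mod 4 = 3, so the flip contributes -1; sign now -1
(10163/3003): 10163 mod 3003 = 1154, so (10163/3003) = (1154/3003)
factor out 2^1: 1154 = 2^1·577; with 3003 mod 8 = 3, (2/3003) = -1; sign now +1; continue with (577/3003)
flip (577/3003) -> (3003/577): both odd, 577 mod 4 = 1, 3003 mod 4 = 3, so the flip contributes +1; sign now +1
(3003/577): 3003 mod 577 = 118, so (3003/577) = (118/577)
factor out 2^1: 118 = 2^1·59; with 577 mod 8 = 1, (2/577) = +1; sign now +1; continue with (59/577)
flip (59/577) -> (577/59): both odd, 59 mod 4 = 3, 577 mod 4 = 1, so the flip contributes +1; sign now +1
(577/59): 577 mod 59 = 46, so (577/59) = (46/59)
factor out 2^1: 46 = 2^1·23; with 59 mod 8 = 3, (2/59) = -1; sign now -1; continue with (23/59)
flip (23/59) -> (59/23): both odd, 23 mod 4 = 3, 59 mod 4 = 3, so the flip contributes -1; sign now +1
(59/23): 59 mod 23 = 13, so (59/23) = (13/23)
flip (13/23) -> (23/13): both odd, 13 mod 4 = 1, 23 mod 4 = 3, so the flip contributes +1; sign now +1
(23/13): 23 mod 13 = 10, so (23/13) = (10/13)
factor out 2^1: 10 = 2^1·5; with 13 mod 8 = 5, (2/13) = -1; sign now -1; continue with (5/13)
flip (5/13) -> (13/5): both odd, 5 mod 4 = 1, 13 mod 4 = 1, so the flip contributes +1; sign now -1
(13/5): 13 mod 5 = 3, so (13/5) = (3/5)
flip (3/5) -> (5/3): both odd, 3 mod 4 = 3, 5 mod 4 = 1, so the flip contributes +1; sign now -1
(5/3): 5 mod 3 = 2, so (5/3) = (2/3)
factor out 2^1: 2 = 2^1·1; with 3 mod 8 = 3, (2/3) = -1; sign now +1; continue with (1/3)
reached (1/3) = 1, so the symbol is +1

1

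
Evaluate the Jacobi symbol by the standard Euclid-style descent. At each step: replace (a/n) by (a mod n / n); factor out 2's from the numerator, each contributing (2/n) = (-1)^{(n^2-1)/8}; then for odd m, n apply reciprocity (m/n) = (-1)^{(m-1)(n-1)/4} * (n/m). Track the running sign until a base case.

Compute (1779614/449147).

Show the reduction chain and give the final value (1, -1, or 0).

-1

(1779614/449147): 1779614 mod 449147 = 432173, so (1779614/449147) = (432173/449147)
flip (432173/449147) -> (449147/432173): both odd, 432173 mod 4 = 1, 449147 mod 4 = 3, so the flip contributes +1; sign now +1
(449147/432173): 449147 mod 432173 = 16974, so (449147/432173) = (16974/432173)
factor out 2^1: 16974 = 2^1·8487; with 432173 mod 8 = 5, (2/432173) = -1; sign now -1; continue with (8487/432173)
flip (8487/432173) -> (432173/8487): both odd, 8487 mod 4 = 3, 432173 mod 4 = 1, so the flip contributes +1; sign now -1
(432173/8487): 432173 mod 8487 = 7823, so (432173/8487) = (7823/8487)
flip (7823/8487) -> (8487/7823): both odd, 7823 mod 4 = 3, 8487 mod 4 = 3, so the flip contributes -1; sign now +1
(8487/7823): 8487 mod 7823 = 664, so (8487/7823) = (664/7823)
factor out 2^3: 664 = 2^3·83; with 7823 mod 8 = 7, (2/7823) = +1; sign now +1; continue with (83/7823)
flip (83/7823) -> (7823/83): both odd, 83 mod 4 = 3, 7823 mod 4 = 3, so the flip contributes -1; sign now -1
(7823/83): 7823 mod 83 = 21, so (7823/83) = (21/83)
flip (21/83) -> (83/21): both odd, 21 mod 4 = 1, 83 mod 4 = 3, so the flip contributes +1; sign now -1
(83/21): 83 mod 21 = 20, so (83/21) = (20/21)
factor out 2^2: 20 = 2^2·5; with 21 mod 8 = 5, (2/21) = -1; sign now -1; continue with (5/21)
flip (5/21) -> (21/5): both odd, 5 mod 4 = 1, 21 mod 4 = 1, so the flip contributes +1; sign now -1
(21/5): 21 mod 5 = 1, so (21/5) = (1/5)
reached (1/5) = 1, so the symbol is -1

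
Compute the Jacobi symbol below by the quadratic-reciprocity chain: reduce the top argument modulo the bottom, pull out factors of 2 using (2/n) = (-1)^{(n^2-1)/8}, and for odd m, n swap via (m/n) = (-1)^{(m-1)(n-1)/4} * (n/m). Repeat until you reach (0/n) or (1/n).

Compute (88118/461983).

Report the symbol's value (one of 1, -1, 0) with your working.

-1

88118 = 2^1·44059; (2/461983) = +1 since 461983 mod 8 = 7, so (88118/461983) = (+1)^1·(44059/461983); sign now +1
reciprocity: (44059/461983) = -1·(461983/44059) since 44059 mod 4 = 3, 461983 mod 4 = 3; sign now -1
(461983/44059) = (21393/44059)   [reduce mod 44059]
reciprocity: (21393/44059) = +1·(44059/21393) since 21393 mod 4 = 1, 44059 mod 4 = 3; sign now -1
(44059/21393) = (1273/21393)   [reduce mod 21393]
reciprocity: (1273/21393) = +1·(21393/1273) since 1273 mod 4 = 1, 21393 mod 4 = 1; sign now -1
(21393/1273) = (1025/1273)   [reduce mod 1273]
reciprocity: (1025/1273) = +1·(1273/1025) since 1025 mod 4 = 1, 1273 mod 4 = 1; sign now -1
(1273/1025) = (248/1025)   [reduce mod 1025]
248 = 2^3·31; (2/1025) = +1 since 1025 mod 8 = 1, so (248/1025) = (+1)^3·(31/1025); sign now -1
reciprocity: (31/1025) = +1·(1025/31) since 31 mod 4 = 3, 1025 mod 4 = 1; sign now -1
(1025/31) = (2/31)   [reduce mod 31]
2 = 2^1·1; (2/31) = +1 since 31 mod 8 = 7, so (2/31) = (+1)^1·(1/31); sign now -1
(1/31) = 1; final value = sign = -1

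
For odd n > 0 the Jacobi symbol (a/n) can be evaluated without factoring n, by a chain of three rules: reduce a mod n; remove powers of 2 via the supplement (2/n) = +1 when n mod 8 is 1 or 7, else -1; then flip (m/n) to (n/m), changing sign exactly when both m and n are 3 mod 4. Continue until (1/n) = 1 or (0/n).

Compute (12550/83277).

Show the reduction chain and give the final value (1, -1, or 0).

-1

factor out 2^1: 12550 = 2^1·6275; with 83277 mod 8 = 5, (2/83277) = -1; sign now -1; continue with (6275/83277)
flip (6275/83277) -> (83277/6275): both odd, 6275 mod 4 = 3, 83277 mod 4 = 1, so the flip contributes +1; sign now -1
(83277/6275): 83277 mod 6275 = 1702, so (83277/6275) = (1702/6275)
factor out 2^1: 1702 = 2^1·851; with 6275 mod 8 = 3, (2/6275) = -1; sign now +1; continue with (851/6275)
flip (851/6275) -> (6275/851): both odd, 851 mod 4 = 3, 6275 mod 4 = 3, so the flip contributes -1; sign now -1
(6275/851): 6275 mod 851 = 318, so (6275/851) = (318/851)
factor out 2^1: 318 = 2^1·159; with 851 mod 8 = 3, (2/851) = -1; sign now +1; continue with (159/851)
flip (159/851) -> (851/159): both odd, 159 mod 4 = 3, 851 mod 4 = 3, so the flip contributes -1; sign now -1
(851/159): 851 mod 159 = 56, so (851/159) = (56/159)
factor out 2^3: 56 = 2^3·7; with 159 mod 8 = 7, (2/159) = +1; sign now -1; continue with (7/159)
flip (7/159) -> (159/7): both odd, 7 mod 4 = 3, 159 mod 4 = 3, so the flip contributes -1; sign now +1
(159/7): 159 mod 7 = 5, so (159/7) = (5/7)
flip (5/7) -> (7/5): both odd, 5 mod 4 = 1, 7 mod 4 = 3, so the flip contributes +1; sign now +1
(7/5): 7 mod 5 = 2, so (7/5) = (2/5)
factor out 2^1: 2 = 2^1·1; with 5 mod 8 = 5, (2/5) = -1; sign now -1; continue with (1/5)
reached (1/5) = 1, so the symbol is -1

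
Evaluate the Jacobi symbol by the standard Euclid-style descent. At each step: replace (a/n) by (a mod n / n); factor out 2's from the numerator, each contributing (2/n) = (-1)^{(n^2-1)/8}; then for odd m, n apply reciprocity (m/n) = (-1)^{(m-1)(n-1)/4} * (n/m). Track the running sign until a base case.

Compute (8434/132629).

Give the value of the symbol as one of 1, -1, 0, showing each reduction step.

8434 = 2^1·4217; (2/132629) = -1 since 132629 mod 8 = 5, so (8434/132629) = (-1)^1·(4217/132629); sign now -1
reciprocity: (4217/132629) = +1·(132629/4217) since 4217 mod 4 = 1, 132629 mod 4 = 1; sign now -1
(132629/4217) = (1902/4217)   [reduce mod 4217]
1902 = 2^1·951; (2/4217) = +1 since 4217 mod 8 = 1, so (1902/4217) = (+1)^1·(951/4217); sign now -1
reciprocity: (951/4217) = +1·(4217/951) since 951 mod 4 = 3, 4217 mod 4 = 1; sign now -1
(4217/951) = (413/951)   [reduce mod 951]
reciprocity: (413/951) = +1·(951/413) since 413 mod 4 = 1, 951 mod 4 = 3; sign now -1
(951/413) = (125/413)   [reduce mod 413]
reciprocity: (125/413) = +1·(413/125) since 125 mod 4 = 1, 413 mod 4 = 1; sign now -1
(413/125) = (38/125)   [reduce mod 125]
38 = 2^1·19; (2/125) = -1 since 125 mod 8 = 5, so (38/125) = (-1)^1·(19/125); sign now +1
reciprocity: (19/125) = +1·(125/19) since 19 mod 4 = 3, 125 mod 4 = 1; sign now +1
(125/19) = (11/19)   [reduce mod 19]
reciprocity: (11/19) = -1·(19/11) since 11 mod 4 = 3, 19 mod 4 = 3; sign now -1
(19/11) = (8/11)   [reduce mod 11]
8 = 2^3·1; (2/11) = -1 since 11 mod 8 = 3, so (8/11) = (-1)^3·(1/11); sign now +1
(1/11) = 1; final value = sign = +1

1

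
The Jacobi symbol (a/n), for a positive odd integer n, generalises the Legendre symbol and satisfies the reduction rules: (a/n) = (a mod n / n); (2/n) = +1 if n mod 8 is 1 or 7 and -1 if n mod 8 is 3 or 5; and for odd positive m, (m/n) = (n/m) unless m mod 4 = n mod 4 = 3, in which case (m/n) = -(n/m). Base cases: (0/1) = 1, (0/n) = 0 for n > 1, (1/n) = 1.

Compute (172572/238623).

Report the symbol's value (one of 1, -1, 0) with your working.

0

factor out 2^2: 172572 = 2^2·43143; with 238623 mod 8 = 7, (2/238623) = +1; sign now +1; continue with (43143/238623)
flip (43143/238623) -> (238623/43143): both odd, 43143 mod 4 = 3, 238623 mod 4 = 3, so the flip contributes -1; sign now -1
(238623/43143): 238623 mod 43143 = 22908, so (238623/43143) = (22908/43143)
factor out 2^2: 22908 = 2^2·5727; with 43143 mod 8 = 7, (2/43143) = +1; sign now -1; continue with (5727/43143)
flip (5727/43143) -> (43143/5727): both odd, 5727 mod 4 = 3, 43143 mod 4 = 3, so the flip contributes -1; sign now +1
(43143/5727): 43143 mod 5727 = 3054, so (43143/5727) = (3054/5727)
factor out 2^1: 3054 = 2^1·1527; with 5727 mod 8 = 7, (2/5727) = +1; sign now +1; continue with (1527/5727)
flip (1527/5727) -> (5727/1527): both odd, 1527 mod 4 = 3, 5727 mod 4 = 3, so the flip contributes -1; sign now -1
(5727/1527): 5727 mod 1527 = 1146, so (5727/1527) = (1146/1527)
factor out 2^1: 1146 = 2^1·573; with 1527 mod 8 = 7, (2/1527) = +1; sign now -1; continue with (573/1527)
flip (573/1527) -> (1527/573): both odd, 573 mod 4 = 1, 1527 mod 4 = 3, so the flip contributes +1; sign now -1
(1527/573): 1527 mod 573 = 381, so (1527/573) = (381/573)
flip (381/573) -> (573/381): both odd, 381 mod 4 = 1, 573 mod 4 = 1, so the flip contributes +1; sign now -1
(573/381): 573 mod 381 = 192, so (573/381) = (192/381)
factor out 2^6: 192 = 2^6·3; with 381 mod 8 = 5, (2/381) = -1; sign now -1; continue with (3/381)
flip (3/381) -> (381/3): both odd, 3 mod 4 = 3, 381 mod 4 = 1, so the flip contributes +1; sign now -1
(381/3): 381 mod 3 = 0, so (381/3) = (0/3)
reached (0/3); gcd(a, n) > 1, so (0/3) = 0 and the symbol is 0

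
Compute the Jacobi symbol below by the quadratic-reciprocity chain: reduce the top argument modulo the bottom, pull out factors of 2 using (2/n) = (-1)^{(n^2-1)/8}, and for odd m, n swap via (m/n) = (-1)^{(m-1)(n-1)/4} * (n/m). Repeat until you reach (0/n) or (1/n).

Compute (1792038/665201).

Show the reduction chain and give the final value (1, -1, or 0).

-1

(1792038/665201): 1792038 mod 665201 = 461636, so (1792038/665201) = (461636/665201)
factor out 2^2: 461636 = 2^2·115409; with 665201 mod 8 = 1, (2/665201) = +1; sign now +1; continue with (115409/665201)
flip (115409/665201) -> (665201/115409): both odd, 115409 mod 4 = 1, 665201 mod 4 = 1, so the flip contributes +1; sign now +1
(665201/115409): 665201 mod 115409 = 88156, so (665201/115409) = (88156/115409)
factor out 2^2: 88156 = 2^2·22039; with 115409 mod 8 = 1, (2/115409) = +1; sign now +1; continue with (22039/115409)
flip (22039/115409) -> (115409/22039): both odd, 22039 mod 4 = 3, 115409 mod 4 = 1, so the flip contributes +1; sign now +1
(115409/22039): 115409 mod 22039 = 5214, so (115409/22039) = (5214/22039)
factor out 2^1: 5214 = 2^1·2607; with 22039 mod 8 = 7, (2/22039) = +1; sign now +1; continue with (2607/22039)
flip (2607/22039) -> (22039/2607): both odd, 2607 mod 4 = 3, 22039 mod 4 = 3, so the flip contributes -1; sign now -1
(22039/2607): 22039 mod 2607 = 1183, so (22039/2607) = (1183/2607)
flip (1183/2607) -> (2607/1183): both odd, 1183 mod 4 = 3, 2607 mod 4 = 3, so the flip contributes -1; sign now +1
(2607/1183): 2607 mod 1183 = 241, so (2607/1183) = (241/1183)
flip (241/1183) -> (1183/241): both odd, 241 mod 4 = 1, 1183 mod 4 = 3, so the flip contributes +1; sign now +1
(1183/241): 1183 mod 241 = 219, so (1183/241) = (219/241)
flip (219/241) -> (241/219): both odd, 219 mod 4 = 3, 241 mod 4 = 1, so the flip contributes +1; sign now +1
(241/219): 241 mod 219 = 22, so (241/219) = (22/219)
factor out 2^1: 22 = 2^1·11; with 219 mod 8 = 3, (2/219) = -1; sign now -1; continue with (11/219)
flip (11/219) -> (219/11): both odd, 11 mod 4 = 3, 219 mod 4 = 3, so the flip contributes -1; sign now +1
(219/11): 219 mod 11 = 10, so (219/11) = (10/11)
factor out 2^1: 10 = 2^1·5; with 11 mod 8 = 3, (2/11) = -1; sign now -1; continue with (5/11)
flip (5/11) -> (11/5): both odd, 5 mod 4 = 1, 11 mod 4 = 3, so the flip contributes +1; sign now -1
(11/5): 11 mod 5 = 1, so (11/5) = (1/5)
reached (1/5) = 1, so the symbol is -1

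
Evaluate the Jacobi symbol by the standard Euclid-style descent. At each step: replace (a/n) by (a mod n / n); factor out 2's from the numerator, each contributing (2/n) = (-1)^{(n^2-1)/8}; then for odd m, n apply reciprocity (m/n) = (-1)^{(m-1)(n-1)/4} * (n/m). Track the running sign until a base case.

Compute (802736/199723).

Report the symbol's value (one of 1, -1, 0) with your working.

(802736/199723) = (3844/199723)   [reduce mod 199723]
3844 = 2^2·961; (2/199723) = -1 since 199723 mod 8 = 3, so (3844/199723) = (-1)^2·(961/199723); sign now +1
reciprocity: (961/199723) = +1·(199723/961) since 961 mod 4 = 1, 199723 mod 4 = 3; sign now +1
(199723/961) = (796/961)   [reduce mod 961]
796 = 2^2·199; (2/961) = +1 since 961 mod 8 = 1, so (796/961) = (+1)^2·(199/961); sign now +1
reciprocity: (199/961) = +1·(961/199) since 199 mod 4 = 3, 961 mod 4 = 1; sign now +1
(961/199) = (165/199)   [reduce mod 199]
reciprocity: (165/199) = +1·(199/165) since 165 mod 4 = 1, 199 mod 4 = 3; sign now +1
(199/165) = (34/165)   [reduce mod 165]
34 = 2^1·17; (2/165) = -1 since 165 mod 8 = 5, so (34/165) = (-1)^1·(17/165); sign now -1
reciprocity: (17/165) = +1·(165/17) since 17 mod 4 = 1, 165 mod 4 = 1; sign now -1
(165/17) = (12/17)   [reduce mod 17]
12 = 2^2·3; (2/17) = +1 since 17 mod 8 = 1, so (12/17) = (+1)^2·(3/17); sign now -1
reciprocity: (3/17) = +1·(17/3) since 3 mod 4 = 3, 17 mod 4 = 1; sign now -1
(17/3) = (2/3)   [reduce mod 3]
2 = 2^1·1; (2/3) = -1 since 3 mod 8 = 3, so (2/3) = (-1)^1·(1/3); sign now +1
(1/3) = 1; final value = sign = +1

1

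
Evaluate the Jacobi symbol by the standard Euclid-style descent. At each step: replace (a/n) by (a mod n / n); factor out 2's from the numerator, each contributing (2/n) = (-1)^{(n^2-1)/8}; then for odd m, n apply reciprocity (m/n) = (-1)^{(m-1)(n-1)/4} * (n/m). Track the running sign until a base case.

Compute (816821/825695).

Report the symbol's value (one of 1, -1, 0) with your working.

1

flip (816821/825695) -> (825695/816821): both odd, 816821 mod 4 = 1, 825695 mod 4 = 3, so the flip contributes +1; sign now +1
(825695/816821): 825695 mod 816821 = 8874, so (825695/816821) = (8874/816821)
factor out 2^1: 8874 = 2^1·4437; with 816821 mod 8 = 5, (2/816821) = -1; sign now -1; continue with (4437/816821)
flip (4437/816821) -> (816821/4437): both odd, 4437 mod 4 = 1, 816821 mod 4 = 1, so the flip contributes +1; sign now -1
(816821/4437): 816821 mod 4437 = 413, so (816821/4437) = (413/4437)
flip (413/4437) -> (4437/413): both odd, 413 mod 4 = 1, 4437 mod 4 = 1, so the flip contributes +1; sign now -1
(4437/413): 4437 mod 413 = 307, so (4437/413) = (307/413)
flip (307/413) -> (413/307): both odd, 307 mod 4 = 3, 413 mod 4 = 1, so the flip contributes +1; sign now -1
(413/307): 413 mod 307 = 106, so (413/307) = (106/307)
factor out 2^1: 106 = 2^1·53; with 307 mod 8 = 3, (2/307) = -1; sign now +1; continue with (53/307)
flip (53/307) -> (307/53): both odd, 53 mod 4 = 1, 307 mod 4 = 3, so the flip contributes +1; sign now +1
(307/53): 307 mod 53 = 42, so (307/53) = (42/53)
factor out 2^1: 42 = 2^1·21; with 53 mod 8 = 5, (2/53) = -1; sign now -1; continue with (21/53)
flip (21/53) -> (53/21): both odd, 21 mod 4 = 1, 53 mod 4 = 1, so the flip contributes +1; sign now -1
(53/21): 53 mod 21 = 11, so (53/21) = (11/21)
flip (11/21) -> (21/11): both odd, 11 mod 4 = 3, 21 mod 4 = 1, so the flip contributes +1; sign now -1
(21/11): 21 mod 11 = 10, so (21/11) = (10/11)
factor out 2^1: 10 = 2^1·5; with 11 mod 8 = 3, (2/11) = -1; sign now +1; continue with (5/11)
flip (5/11) -> (11/5): both odd, 5 mod 4 = 1, 11 mod 4 = 3, so the flip contributes +1; sign now +1
(11/5): 11 mod 5 = 1, so (11/5) = (1/5)
reached (1/5) = 1, so the symbol is +1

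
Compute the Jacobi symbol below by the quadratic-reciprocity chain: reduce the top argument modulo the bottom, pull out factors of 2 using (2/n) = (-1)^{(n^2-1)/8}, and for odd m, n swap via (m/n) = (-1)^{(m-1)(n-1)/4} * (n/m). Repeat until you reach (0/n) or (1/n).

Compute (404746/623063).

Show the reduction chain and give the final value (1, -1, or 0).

404746 = 2^1·202373; (2/623063) = +1 since 623063 mod 8 = 7, so (404746/623063) = (+1)^1·(202373/623063); sign now +1
reciprocity: (202373/623063) = +1·(623063/202373) since 202373 mod 4 = 1, 623063 mod 4 = 3; sign now +1
(623063/202373) = (15944/202373)   [reduce mod 202373]
15944 = 2^3·1993; (2/202373) = -1 since 202373 mod 8 = 5, so (15944/202373) = (-1)^3·(1993/202373); sign now -1
reciprocity: (1993/202373) = +1·(202373/1993) since 1993 mod 4 = 1, 202373 mod 4 = 1; sign now -1
(202373/1993) = (1080/1993)   [reduce mod 1993]
1080 = 2^3·135; (2/1993) = +1 since 1993 mod 8 = 1, so (1080/1993) = (+1)^3·(135/1993); sign now -1
reciprocity: (135/1993) = +1·(1993/135) since 135 mod 4 = 3, 1993 mod 4 = 1; sign now -1
(1993/135) = (103/135)   [reduce mod 135]
reciprocity: (103/135) = -1·(135/103) since 103 mod 4 = 3, 135 mod 4 = 3; sign now +1
(135/103) = (32/103)   [reduce mod 103]
32 = 2^5·1; (2/103) = +1 since 103 mod 8 = 7, so (32/103) = (+1)^5·(1/103); sign now +1
(1/103) = 1; final value = sign = +1

1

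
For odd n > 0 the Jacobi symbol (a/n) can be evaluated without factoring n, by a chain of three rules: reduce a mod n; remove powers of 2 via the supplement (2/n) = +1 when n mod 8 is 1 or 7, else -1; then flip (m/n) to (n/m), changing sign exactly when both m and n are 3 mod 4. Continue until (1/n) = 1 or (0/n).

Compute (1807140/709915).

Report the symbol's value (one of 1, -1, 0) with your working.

(1807140/709915): 1807140 mod 709915 = 387310, so (1807140/709915) = (387310/709915)
factor out 2^1: 387310 = 2^1·193655; with 709915 mod 8 = 3, (2/709915) = -1; sign now -1; continue with (193655/709915)
flip (193655/709915) -> (709915/193655): both odd, 193655 mod 4 = 3, 709915 mod 4 = 3, so the flip contributes -1; sign now +1
(709915/193655): 709915 mod 193655 = 128950, so (709915/193655) = (128950/193655)
factor out 2^1: 128950 = 2^1·64475; with 193655 mod 8 = 7, (2/193655) = +1; sign now +1; continue with (64475/193655)
flip (64475/193655) -> (193655/64475): both odd, 64475 mod 4 = 3, 193655 mod 4 = 3, so the flip contributes -1; sign now -1
(193655/64475): 193655 mod 64475 = 230, so (193655/64475) = (230/64475)
factor out 2^1: 230 = 2^1·115; with 64475 mod 8 = 3, (2/64475) = -1; sign now +1; continue with (115/64475)
flip (115/64475) -> (64475/115): both odd, 115 mod 4 = 3, 64475 mod 4 = 3, so the flip contributes -1; sign now -1
(64475/115): 64475 mod 115 = 75, so (64475/115) = (75/115)
flip (75/115) -> (115/75): both odd, 75 mod 4 = 3, 115 mod 4 = 3, so the flip contributes -1; sign now +1
(115/75): 115 mod 75 = 40, so (115/75) = (40/75)
factor out 2^3: 40 = 2^3·5; with 75 mod 8 = 3, (2/75) = -1; sign now -1; continue with (5/75)
flip (5/75) -> (75/5): both odd, 5 mod 4 = 1, 75 mod 4 = 3, so the flip contributes +1; sign now -1
(75/5): 75 mod 5 = 0, so (75/5) = (0/5)
reached (0/5); gcd(a, n) > 1, so (0/5) = 0 and the symbol is 0

0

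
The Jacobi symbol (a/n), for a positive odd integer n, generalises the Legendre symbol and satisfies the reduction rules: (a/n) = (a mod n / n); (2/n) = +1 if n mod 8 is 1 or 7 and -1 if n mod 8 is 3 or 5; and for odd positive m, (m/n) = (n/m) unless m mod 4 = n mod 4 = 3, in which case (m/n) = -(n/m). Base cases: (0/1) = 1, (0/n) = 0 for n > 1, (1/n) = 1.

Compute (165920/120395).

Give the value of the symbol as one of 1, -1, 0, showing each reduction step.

(165920/120395) = (45525/120395)   [reduce mod 120395]
reciprocity: (45525/120395) = +1·(120395/45525) since 45525 mod 4 = 1, 120395 mod 4 = 3; sign now +1
(120395/45525) = (29345/45525)   [reduce mod 45525]
reciprocity: (29345/45525) = +1·(45525/29345) since 29345 mod 4 = 1, 45525 mod 4 = 1; sign now +1
(45525/29345) = (16180/29345)   [reduce mod 29345]
16180 = 2^2·4045; (2/29345) = +1 since 29345 mod 8 = 1, so (16180/29345) = (+1)^2·(4045/29345); sign now +1
reciprocity: (4045/29345) = +1·(29345/4045) since 4045 mod 4 = 1, 29345 mod 4 = 1; sign now +1
(29345/4045) = (1030/4045)   [reduce mod 4045]
1030 = 2^1·515; (2/4045) = -1 since 4045 mod 8 = 5, so (1030/4045) = (-1)^1·(515/4045); sign now -1
reciprocity: (515/4045) = +1·(4045/515) since 515 mod 4 = 3, 4045 mod 4 = 1; sign now -1
(4045/515) = (440/515)   [reduce mod 515]
440 = 2^3·55; (2/515) = -1 since 515 mod 8 = 3, so (440/515) = (-1)^3·(55/515); sign now +1
reciprocity: (55/515) = -1·(515/55) since 55 mod 4 = 3, 515 mod 4 = 3; sign now -1
(515/55) = (20/55)   [reduce mod 55]
20 = 2^2·5; (2/55) = +1 since 55 mod 8 = 7, so (20/55) = (+1)^2·(5/55); sign now -1
reciprocity: (5/55) = +1·(55/5) since 5 mod 4 = 1, 55 mod 4 = 3; sign now -1
(55/5) = (0/5)   [reduce mod 5]
(0/5) = 0   [gcd(a, n) > 1]; final value = 0

0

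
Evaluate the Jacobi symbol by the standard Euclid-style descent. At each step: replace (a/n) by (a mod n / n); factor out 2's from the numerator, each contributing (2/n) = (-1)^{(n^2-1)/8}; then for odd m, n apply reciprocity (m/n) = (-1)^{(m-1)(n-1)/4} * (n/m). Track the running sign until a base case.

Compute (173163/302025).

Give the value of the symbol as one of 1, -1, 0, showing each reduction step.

0

flip (173163/302025) -> (302025/173163): both odd, 173163 mod 4 = 3, 302025 mod 4 = 1, so the flip contributes +1; sign now +1
(302025/173163): 302025 mod 173163 = 128862, so (302025/173163) = (128862/173163)
factor out 2^1: 128862 = 2^1·64431; with 173163 mod 8 = 3, (2/173163) = -1; sign now -1; continue with (64431/173163)
flip (64431/173163) -> (173163/64431): both odd, 64431 mod 4 = 3, 173163 mod 4 = 3, so the flip contributes -1; sign now +1
(173163/64431): 173163 mod 64431 = 44301, so (173163/64431) = (44301/64431)
flip (44301/64431) -> (64431/44301): both odd, 44301 mod 4 = 1, 64431 mod 4 = 3, so the flip contributes +1; sign now +1
(64431/44301): 64431 mod 44301 = 20130, so (64431/44301) = (20130/44301)
factor out 2^1: 20130 = 2^1·10065; with 44301 mod 8 = 5, (2/44301) = -1; sign now -1; continue with (10065/44301)
flip (10065/44301) -> (44301/10065): both odd, 10065 mod 4 = 1, 44301 mod 4 = 1, so the flip contributes +1; sign now -1
(44301/10065): 44301 mod 10065 = 4041, so (44301/10065) = (4041/10065)
flip (4041/10065) -> (10065/4041): both odd, 4041 mod 4 = 1, 10065 mod 4 = 1, so the flip contributes +1; sign now -1
(10065/4041): 10065 mod 4041 = 1983, so (10065/4041) = (1983/4041)
flip (1983/4041) -> (4041/1983): both odd, 1983 mod 4 = 3, 4041 mod 4 = 1, so the flip contributes +1; sign now -1
(4041/1983): 4041 mod 1983 = 75, so (4041/1983) = (75/1983)
flip (75/1983) -> (1983/75): both odd, 75 mod 4 = 3, 1983 mod 4 = 3, so the flip contributes -1; sign now +1
(1983/75): 1983 mod 75 = 33, so (1983/75) = (33/75)
flip (33/75) -> (75/33): both odd, 33 mod 4 = 1, 75 mod 4 = 3, so the flip contributes +1; sign now +1
(75/33): 75 mod 33 = 9, so (75/33) = (9/33)
flip (9/33) -> (33/9): both odd, 9 mod 4 = 1, 33 mod 4 = 1, so the flip contributes +1; sign now +1
(33/9): 33 mod 9 = 6, so (33/9) = (6/9)
factor out 2^1: 6 = 2^1·3; with 9 mod 8 = 1, (2/9) = +1; sign now +1; continue with (3/9)
flip (3/9) -> (9/3): both odd, 3 mod 4 = 3, 9 mod 4 = 1, so the flip contributes +1; sign now +1
(9/3): 9 mod 3 = 0, so (9/3) = (0/3)
reached (0/3); gcd(a, n) > 1, so (0/3) = 0 and the symbol is 0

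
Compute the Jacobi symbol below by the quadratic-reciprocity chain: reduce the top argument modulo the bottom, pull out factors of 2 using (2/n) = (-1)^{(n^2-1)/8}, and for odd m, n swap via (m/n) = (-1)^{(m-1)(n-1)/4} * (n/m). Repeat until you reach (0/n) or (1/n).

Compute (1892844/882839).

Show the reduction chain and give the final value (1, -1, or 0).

-1

(1892844/882839): 1892844 mod 882839 = 127166, so (1892844/882839) = (127166/882839)
factor out 2^1: 127166 = 2^1·63583; with 882839 mod 8 = 7, (2/882839) = +1; sign now +1; continue with (63583/882839)
flip (63583/882839) -> (882839/63583): both odd, 63583 mod 4 = 3, 882839 mod 4 = 3, so the flip contributes -1; sign now -1
(882839/63583): 882839 mod 63583 = 56260, so (882839/63583) = (56260/63583)
factor out 2^2: 56260 = 2^2·14065; with 63583 mod 8 = 7, (2/63583) = +1; sign now -1; continue with (14065/63583)
flip (14065/63583) -> (63583/14065): both odd, 14065 mod 4 = 1, 63583 mod 4 = 3, so the flip contributes +1; sign now -1
(63583/14065): 63583 mod 14065 = 7323, so (63583/14065) = (7323/14065)
flip (7323/14065) -> (14065/7323): both odd, 7323 mod 4 = 3, 14065 mod 4 = 1, so the flip contributes +1; sign now -1
(14065/7323): 14065 mod 7323 = 6742, so (14065/7323) = (6742/7323)
factor out 2^1: 6742 = 2^1·3371; with 7323 mod 8 = 3, (2/7323) = -1; sign now +1; continue with (3371/7323)
flip (3371/7323) -> (7323/3371): both odd, 3371 mod 4 = 3, 7323 mod 4 = 3, so the flip contributes -1; sign now -1
(7323/3371): 7323 mod 3371 = 581, so (7323/3371) = (581/3371)
flip (581/3371) -> (3371/581): both odd, 581 mod 4 = 1, 3371 mod 4 = 3, so the flip contributes +1; sign now -1
(3371/581): 3371 mod 581 = 466, so (3371/581) = (466/581)
factor out 2^1: 466 = 2^1·233; with 581 mod 8 = 5, (2/581) = -1; sign now +1; continue with (233/581)
flip (233/581) -> (581/233): both odd, 233 mod 4 = 1, 581 mod 4 = 1, so the flip contributes +1; sign now +1
(581/233): 581 mod 233 = 115, so (581/233) = (115/233)
flip (115/233) -> (233/115): both odd, 115 mod 4 = 3, 233 mod 4 = 1, so the flip contributes +1; sign now +1
(233/115): 233 mod 115 = 3, so (233/115) = (3/115)
flip (3/115) -> (115/3): both odd, 3 mod 4 = 3, 115 mod 4 = 3, so the flip contributes -1; sign now -1
(115/3): 115 mod 3 = 1, so (115/3) = (1/3)
reached (1/3) = 1, so the symbol is -1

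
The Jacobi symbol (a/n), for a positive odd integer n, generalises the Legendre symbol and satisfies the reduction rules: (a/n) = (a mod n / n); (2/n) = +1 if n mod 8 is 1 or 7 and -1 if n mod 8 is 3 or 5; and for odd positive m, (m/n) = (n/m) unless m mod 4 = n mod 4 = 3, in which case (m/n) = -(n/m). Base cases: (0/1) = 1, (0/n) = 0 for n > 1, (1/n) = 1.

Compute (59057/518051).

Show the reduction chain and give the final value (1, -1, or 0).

flip (59057/518051) -> (518051/59057): both odd, 59057 mod 4 = 1, 518051 mod 4 = 3, so the flip contributes +1; sign now +1
(518051/59057): 518051 mod 59057 = 45595, so (518051/59057) = (45595/59057)
flip (45595/59057) -> (59057/45595): both odd, 45595 mod 4 = 3, 59057 mod 4 = 1, so the flip contributes +1; sign now +1
(59057/45595): 59057 mod 45595 = 13462, so (59057/45595) = (13462/45595)
factor out 2^1: 13462 = 2^1·6731; with 45595 mod 8 = 3, (2/45595) = -1; sign now -1; continue with (6731/45595)
flip (6731/45595) -> (45595/6731): both odd, 6731 mod 4 = 3, 45595 mod 4 = 3, so the flip contributes -1; sign now +1
(45595/6731): 45595 mod 6731 = 5209, so (45595/6731) = (5209/6731)
flip (5209/6731) -> (6731/5209): both odd, 5209 mod 4 = 1, 6731 mod 4 = 3, so the flip contributes +1; sign now +1
(6731/5209): 6731 mod 5209 = 1522, so (6731/5209) = (1522/5209)
factor out 2^1: 1522 = 2^1·761; with 5209 mod 8 = 1, (2/5209) = +1; sign now +1; continue with (761/5209)
flip (761/5209) -> (5209/761): both odd, 761 mod 4 = 1, 5209 mod 4 = 1, so the flip contributes +1; sign now +1
(5209/761): 5209 mod 761 = 643, so (5209/761) = (643/761)
flip (643/761) -> (761/643): both odd, 643 mod 4 = 3, 761 mod 4 = 1, so the flip contributes +1; sign now +1
(761/643): 761 mod 643 = 118, so (761/643) = (118/643)
factor out 2^1: 118 = 2^1·59; with 643 mod 8 = 3, (2/643) = -1; sign now -1; continue with (59/643)
flip (59/643) -> (643/59): both odd, 59 mod 4 = 3, 643 mod 4 = 3, so the flip contributes -1; sign now +1
(643/59): 643 mod 59 = 53, so (643/59) = (53/59)
flip (53/59) -> (59/53): both odd, 53 mod 4 = 1, 59 mod 4 = 3, so the flip contributes +1; sign now +1
(59/53): 59 mod 53 = 6, so (59/53) = (6/53)
factor out 2^1: 6 = 2^1·3; with 53 mod 8 = 5, (2/53) = -1; sign now -1; continue with (3/53)
flip (3/53) -> (53/3): both odd, 3 mod 4 = 3, 53 mod 4 = 1, so the flip contributes +1; sign now -1
(53/3): 53 mod 3 = 2, so (53/3) = (2/3)
factor out 2^1: 2 = 2^1·1; with 3 mod 8 = 3, (2/3) = -1; sign now +1; continue with (1/3)
reached (1/3) = 1, so the symbol is +1

1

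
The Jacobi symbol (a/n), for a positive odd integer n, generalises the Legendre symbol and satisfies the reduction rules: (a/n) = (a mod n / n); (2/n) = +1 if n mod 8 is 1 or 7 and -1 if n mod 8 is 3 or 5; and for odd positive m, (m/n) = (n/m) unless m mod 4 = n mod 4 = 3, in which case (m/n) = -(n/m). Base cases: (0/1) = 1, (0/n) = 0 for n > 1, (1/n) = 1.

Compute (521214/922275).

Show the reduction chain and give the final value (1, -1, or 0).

0

factor out 2^1: 521214 = 2^1·260607; with 922275 mod 8 = 3, (2/922275) = -1; sign now -1; continue with (260607/922275)
flip (260607/922275) -> (922275/260607): both odd, 260607 mod 4 = 3, 922275 mod 4 = 3, so the flip contributes -1; sign now +1
(922275/260607): 922275 mod 260607 = 140454, so (922275/260607) = (140454/260607)
factor out 2^1: 140454 = 2^1·70227; with 260607 mod 8 = 7, (2/260607) = +1; sign now +1; continue with (70227/260607)
flip (70227/260607) -> (260607/70227): both odd, 70227 mod 4 = 3, 260607 mod 4 = 3, so the flip contributes -1; sign now -1
(260607/70227): 260607 mod 70227 = 49926, so (260607/70227) = (49926/70227)
factor out 2^1: 49926 = 2^1·24963; with 70227 mod 8 = 3, (2/70227) = -1; sign now +1; continue with (24963/70227)
flip (24963/70227) -> (70227/24963): both odd, 24963 mod 4 = 3, 70227 mod 4 = 3, so the flip contributes -1; sign now -1
(70227/24963): 70227 mod 24963 = 20301, so (70227/24963) = (20301/24963)
flip (20301/24963) -> (24963/20301): both odd, 20301 mod 4 = 1, 24963 mod 4 = 3, so the flip contributes +1; sign now -1
(24963/20301): 24963 mod 20301 = 4662, so (24963/20301) = (4662/20301)
factor out 2^1: 4662 = 2^1·2331; with 20301 mod 8 = 5, (2/20301) = -1; sign now +1; continue with (2331/20301)
flip (2331/20301) -> (20301/2331): both odd, 2331 mod 4 = 3, 20301 mod 4 = 1, so the flip contributes +1; sign now +1
(20301/2331): 20301 mod 2331 = 1653, so (20301/2331) = (1653/2331)
flip (1653/2331) -> (2331/1653): both odd, 1653 mod 4 = 1, 2331 mod 4 = 3, so the flip contributes +1; sign now +1
(2331/1653): 2331 mod 1653 = 678, so (2331/1653) = (678/1653)
factor out 2^1: 678 = 2^1·339; with 1653 mod 8 = 5, (2/1653) = -1; sign now -1; continue with (339/1653)
flip (339/1653) -> (1653/339): both odd, 339 mod 4 = 3, 1653 mod 4 = 1, so the flip contributes +1; sign now -1
(1653/339): 1653 mod 339 = 297, so (1653/339) = (297/339)
flip (297/339) -> (339/297): both odd, 297 mod 4 = 1, 339 mod 4 = 3, so the flip contributes +1; sign now -1
(339/297): 339 mod 297 = 42, so (339/297) = (42/297)
factor out 2^1: 42 = 2^1·21; with 297 mod 8 = 1, (2/297) = +1; sign now -1; continue with (21/297)
flip (21/297) -> (297/21): both odd, 21 mod 4 = 1, 297 mod 4 = 1, so the flip contributes +1; sign now -1
(297/21): 297 mod 21 = 3, so (297/21) = (3/21)
flip (3/21) -> (21/3): both odd, 3 mod 4 = 3, 21 mod 4 = 1, so the flip contributes +1; sign now -1
(21/3): 21 mod 3 = 0, so (21/3) = (0/3)
reached (0/3); gcd(a, n) > 1, so (0/3) = 0 and the symbol is 0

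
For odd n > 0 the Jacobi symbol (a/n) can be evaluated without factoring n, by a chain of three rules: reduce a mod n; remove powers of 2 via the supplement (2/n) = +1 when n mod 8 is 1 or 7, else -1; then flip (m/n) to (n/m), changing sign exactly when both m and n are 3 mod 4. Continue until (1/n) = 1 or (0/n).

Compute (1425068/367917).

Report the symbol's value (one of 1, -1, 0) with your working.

(1425068/367917): 1425068 mod 367917 = 321317, so (1425068/367917) = (321317/367917)
flip (321317/367917) -> (367917/321317): both odd, 321317 mod 4 = 1, 367917 mod 4 = 1, so the flip contributes +1; sign now +1
(367917/321317): 367917 mod 321317 = 46600, so (367917/321317) = (46600/321317)
factor out 2^3: 46600 = 2^3·5825; with 321317 mod 8 = 5, (2/321317) = -1; sign now -1; continue with (5825/321317)
flip (5825/321317) -> (321317/5825): both odd, 5825 mod 4 = 1, 321317 mod 4 = 1, so the flip contributes +1; sign now -1
(321317/5825): 321317 mod 5825 = 942, so (321317/5825) = (942/5825)
factor out 2^1: 942 = 2^1·471; with 5825 mod 8 = 1, (2/5825) = +1; sign now -1; continue with (471/5825)
flip (471/5825) -> (5825/471): both odd, 471 mod 4 = 3, 5825 mod 4 = 1, so the flip contributes +1; sign now -1
(5825/471): 5825 mod 471 = 173, so (5825/471) = (173/471)
flip (173/471) -> (471/173): both odd, 173 mod 4 = 1, 471 mod 4 = 3, so the flip contributes +1; sign now -1
(471/173): 471 mod 173 = 125, so (471/173) = (125/173)
flip (125/173) -> (173/125): both odd, 125 mod 4 = 1, 173 mod 4 = 1, so the flip contributes +1; sign now -1
(173/125): 173 mod 125 = 48, so (173/125) = (48/125)
factor out 2^4: 48 = 2^4·3; with 125 mod 8 = 5, (2/125) = -1; sign now -1; continue with (3/125)
flip (3/125) -> (125/3): both odd, 3 mod 4 = 3, 125 mod 4 = 1, so the flip contributes +1; sign now -1
(125/3): 125 mod 3 = 2, so (125/3) = (2/3)
factor out 2^1: 2 = 2^1·1; with 3 mod 8 = 3, (2/3) = -1; sign now +1; continue with (1/3)
reached (1/3) = 1, so the symbol is +1

1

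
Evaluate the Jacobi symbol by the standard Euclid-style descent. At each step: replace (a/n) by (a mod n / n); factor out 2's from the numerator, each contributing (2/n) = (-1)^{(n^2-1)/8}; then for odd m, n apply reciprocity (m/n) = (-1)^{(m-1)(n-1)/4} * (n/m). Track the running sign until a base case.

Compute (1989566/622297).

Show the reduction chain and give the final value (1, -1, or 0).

1

(1989566/622297) = (122675/622297)   [reduce mod 622297]
reciprocity: (122675/622297) = +1·(622297/122675) since 122675 mod 4 = 3, 622297 mod 4 = 1; sign now +1
(622297/122675) = (8922/122675)   [reduce mod 122675]
8922 = 2^1·4461; (2/122675) = -1 since 122675 mod 8 = 3, so (8922/122675) = (-1)^1·(4461/122675); sign now -1
reciprocity: (4461/122675) = +1·(122675/4461) since 4461 mod 4 = 1, 122675 mod 4 = 3; sign now -1
(122675/4461) = (2228/4461)   [reduce mod 4461]
2228 = 2^2·557; (2/4461) = -1 since 4461 mod 8 = 5, so (2228/4461) = (-1)^2·(557/4461); sign now -1
reciprocity: (557/4461) = +1·(4461/557) since 557 mod 4 = 1, 4461 mod 4 = 1; sign now -1
(4461/557) = (5/557)   [reduce mod 557]
reciprocity: (5/557) = +1·(557/5) since 5 mod 4 = 1, 557 mod 4 = 1; sign now -1
(557/5) = (2/5)   [reduce mod 5]
2 = 2^1·1; (2/5) = -1 since 5 mod 8 = 5, so (2/5) = (-1)^1·(1/5); sign now +1
(1/5) = 1; final value = sign = +1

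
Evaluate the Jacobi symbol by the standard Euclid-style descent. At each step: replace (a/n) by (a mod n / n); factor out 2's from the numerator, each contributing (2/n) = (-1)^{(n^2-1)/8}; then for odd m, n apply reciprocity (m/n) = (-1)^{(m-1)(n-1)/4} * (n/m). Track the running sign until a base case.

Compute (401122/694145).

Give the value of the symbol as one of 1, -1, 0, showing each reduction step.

401122 = 2^1·200561; (2/694145) = +1 since 694145 mod 8 = 1, so (401122/694145) = (+1)^1·(200561/694145); sign now +1
reciprocity: (200561/694145) = +1·(694145/200561) since 200561 mod 4 = 1, 694145 mod 4 = 1; sign now +1
(694145/200561) = (92462/200561)   [reduce mod 200561]
92462 = 2^1·46231; (2/200561) = +1 since 200561 mod 8 = 1, so (92462/200561) = (+1)^1·(46231/200561); sign now +1
reciprocity: (46231/200561) = +1·(200561/46231) since 46231 mod 4 = 3, 200561 mod 4 = 1; sign now +1
(200561/46231) = (15637/46231)   [reduce mod 46231]
reciprocity: (15637/46231) = +1·(46231/15637) since 15637 mod 4 = 1, 46231 mod 4 = 3; sign now +1
(46231/15637) = (14957/15637)   [reduce mod 15637]
reciprocity: (14957/15637) = +1·(15637/14957) since 14957 mod 4 = 1, 15637 mod 4 = 1; sign now +1
(15637/14957) = (680/14957)   [reduce mod 14957]
680 = 2^3·85; (2/14957) = -1 since 14957 mod 8 = 5, so (680/14957) = (-1)^3·(85/14957); sign now -1
reciprocity: (85/14957) = +1·(14957/85) since 85 mod 4 = 1, 14957 mod 4 = 1; sign now -1
(14957/85) = (82/85)   [reduce mod 85]
82 = 2^1·41; (2/85) = -1 since 85 mod 8 = 5, so (82/85) = (-1)^1·(41/85); sign now +1
reciprocity: (41/85) = +1·(85/41) since 41 mod 4 = 1, 85 mod 4 = 1; sign now +1
(85/41) = (3/41)   [reduce mod 41]
reciprocity: (3/41) = +1·(41/3) since 3 mod 4 = 3, 41 mod 4 = 1; sign now +1
(41/3) = (2/3)   [reduce mod 3]
2 = 2^1·1; (2/3) = -1 since 3 mod 8 = 3, so (2/3) = (-1)^1·(1/3); sign now -1
(1/3) = 1; final value = sign = -1

-1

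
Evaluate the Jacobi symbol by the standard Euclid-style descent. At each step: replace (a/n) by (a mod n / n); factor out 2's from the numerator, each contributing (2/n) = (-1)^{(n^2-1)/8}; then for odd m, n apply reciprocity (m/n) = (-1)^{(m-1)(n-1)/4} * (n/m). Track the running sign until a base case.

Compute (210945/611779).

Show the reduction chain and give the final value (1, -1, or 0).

0

flip (210945/611779) -> (611779/210945): both odd, 210945 mod 4 = 1, 611779 mod 4 = 3, so the flip contributes +1; sign now +1
(611779/210945): 611779 mod 210945 = 189889, so (611779/210945) = (189889/210945)
flip (189889/210945) -> (210945/189889): both odd, 189889 mod 4 = 1, 210945 mod 4 = 1, so the flip contributes +1; sign now +1
(210945/189889): 210945 mod 189889 = 21056, so (210945/189889) = (21056/189889)
factor out 2^6: 21056 = 2^6·329; with 189889 mod 8 = 1, (2/189889) = +1; sign now +1; continue with (329/189889)
flip (329/189889) -> (189889/329): both odd, 329 mod 4 = 1, 189889 mod 4 = 1, so the flip contributes +1; sign now +1
(189889/329): 189889 mod 329 = 56, so (189889/329) = (56/329)
factor out 2^3: 56 = 2^3·7; with 329 mod 8 = 1, (2/329) = +1; sign now +1; continue with (7/329)
flip (7/329) -> (329/7): both odd, 7 mod 4 = 3, 329 mod 4 = 1, so the flip contributes +1; sign now +1
(329/7): 329 mod 7 = 0, so (329/7) = (0/7)
reached (0/7); gcd(a, n) > 1, so (0/7) = 0 and the symbol is 0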